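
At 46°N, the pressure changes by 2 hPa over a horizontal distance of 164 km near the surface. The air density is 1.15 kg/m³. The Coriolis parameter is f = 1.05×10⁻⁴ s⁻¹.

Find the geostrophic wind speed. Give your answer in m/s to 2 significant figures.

Pressure gradient: |∂P/∂n| = 200 Pa / 164000 m = 1.22×10⁻³ Pa/m
Geostrophic balance (pressure-gradient force = Coriolis force):
V_g = (1/(fρ)) |∂P/∂n| = 1.22×10⁻³ / (1.05×10⁻⁴ × 1.15) = 10.1 m/s

10 m/s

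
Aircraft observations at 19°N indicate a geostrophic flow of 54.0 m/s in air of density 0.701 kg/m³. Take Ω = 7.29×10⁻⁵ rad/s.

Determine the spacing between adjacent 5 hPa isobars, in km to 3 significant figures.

278 km

Coriolis parameter at 19°N:
f = 2Ω sin φ = 2 × 7.29×10⁻⁵ × sin 19° = 4.75×10⁻⁵ s⁻¹
Geostrophic balance rearranged: |∂P/∂n| = f ρ V_g
|∂P/∂n| = 4.75×10⁻⁵ × 0.701 × 54.0 = 1.80×10⁻³ Pa/m
Isobar spacing: Δn = ΔP/|∂P/∂n| = 500 Pa / 1.80×10⁻³ Pa/m = 278265 m ≈ 278 km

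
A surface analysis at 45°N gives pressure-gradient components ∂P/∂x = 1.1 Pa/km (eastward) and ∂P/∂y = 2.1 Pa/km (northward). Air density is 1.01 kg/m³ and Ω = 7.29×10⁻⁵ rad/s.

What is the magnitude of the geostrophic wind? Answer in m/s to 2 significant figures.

23 m/s

Coriolis parameter at 45°N:
f = 2Ω sin φ = 2 × 7.29×10⁻⁵ × sin 45° = 1.03×10⁻⁴ s⁻¹
Component geostrophic relations (x east, y north):
u_g = −(1/(fρ)) ∂P/∂y,  v_g = (1/(fρ)) ∂P/∂x
u_g = −(2.1×10⁻³)/(1.03×10⁻⁴ × 1.01) = −20.2 m/s;  v_g = (1.1×10⁻³)/(1.03×10⁻⁴ × 1.01) = 10.6 m/s
|V_g| = √(u_g² + v_g²) = 22.8 m/s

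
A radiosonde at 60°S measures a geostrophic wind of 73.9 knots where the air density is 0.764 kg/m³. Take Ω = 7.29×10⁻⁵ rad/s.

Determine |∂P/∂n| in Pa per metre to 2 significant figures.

Coriolis parameter at 60°S:
f = 2Ω sin φ = 2 × 7.29×10⁻⁵ × sin 60° = 1.26×10⁻⁴ s⁻¹
Wind speed in SI: 73.9 knots = 38.0 m/s
Geostrophic balance rearranged: |∂P/∂n| = f ρ V_g
|∂P/∂n| = 1.26×10⁻⁴ × 0.764 × 38.0 = 3.67×10⁻³ Pa/m

3.7×10⁻³ Pa/m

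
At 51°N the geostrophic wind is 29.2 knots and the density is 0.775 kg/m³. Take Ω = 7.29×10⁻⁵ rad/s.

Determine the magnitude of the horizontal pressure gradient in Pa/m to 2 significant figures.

1.3×10⁻³ Pa/m

Coriolis parameter at 51°N:
f = 2Ω sin φ = 2 × 7.29×10⁻⁵ × sin 51° = 1.13×10⁻⁴ s⁻¹
Wind speed in SI: 29.2 knots = 15.0 m/s
Geostrophic balance rearranged: |∂P/∂n| = f ρ V_g
|∂P/∂n| = 1.13×10⁻⁴ × 0.775 × 15.0 = 1.32×10⁻³ Pa/m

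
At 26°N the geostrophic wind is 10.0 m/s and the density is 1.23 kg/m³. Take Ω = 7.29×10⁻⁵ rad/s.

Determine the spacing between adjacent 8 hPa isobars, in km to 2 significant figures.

1000 km

Coriolis parameter at 26°N:
f = 2Ω sin φ = 2 × 7.29×10⁻⁵ × sin 26° = 6.39×10⁻⁵ s⁻¹
Geostrophic balance rearranged: |∂P/∂n| = f ρ V_g
|∂P/∂n| = 6.39×10⁻⁵ × 1.23 × 10.0 = 7.86×10⁻⁴ Pa/m
Isobar spacing: Δn = ΔP/|∂P/∂n| = 800 Pa / 7.86×10⁻⁴ Pa/m = 1017619 m ≈ 1000 km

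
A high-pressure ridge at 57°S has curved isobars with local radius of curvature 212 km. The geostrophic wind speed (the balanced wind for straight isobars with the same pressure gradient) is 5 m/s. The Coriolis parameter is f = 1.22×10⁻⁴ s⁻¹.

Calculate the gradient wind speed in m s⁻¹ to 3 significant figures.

6.77 m s⁻¹

Around a high, pressure-gradient force acts outward with centrifugal, so Coriolis balances both:
fV = (1/ρ)|∂P/∂n| + V²/R  →  V² − fR·V + fR·V_g = 0
With fR = 1.22×10⁻⁴ × 212×10³ m = 25.9 m/s:
V = [fR − √((fR)² − 4 fR V_g)]/2 = [25.9 − √(25.9² − 4×25.9×5)]/2 = 6.77 m/s
Supergeostrophic (V > V_g = 5 m/s), as expected around a high.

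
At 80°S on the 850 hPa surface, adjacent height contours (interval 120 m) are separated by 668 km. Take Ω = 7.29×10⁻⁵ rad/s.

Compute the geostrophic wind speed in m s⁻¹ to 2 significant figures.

12 m s⁻¹

Coriolis parameter at 80°S:
f = 2Ω sin φ = 2 × 7.29×10⁻⁵ × sin 80° = 1.44×10⁻⁴ s⁻¹
Height gradient: |∂Z/∂n| = 120 m / 668000 m = 1.80×10⁻⁴
On a pressure surface, geostrophic balance gives V_g = (g/f)|∂Z/∂n|:
V_g = 9.81 × 1.80×10⁻⁴ / 1.44×10⁻⁴ = 12.3 m/s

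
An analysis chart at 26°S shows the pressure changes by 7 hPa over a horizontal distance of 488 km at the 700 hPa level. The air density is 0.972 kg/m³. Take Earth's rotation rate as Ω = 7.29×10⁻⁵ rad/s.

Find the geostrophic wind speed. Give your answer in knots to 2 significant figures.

45 knots

Coriolis parameter at 26°S:
f = 2Ω sin φ = 2 × 7.29×10⁻⁵ × sin 26° = 6.39×10⁻⁵ s⁻¹
Pressure gradient: |∂P/∂n| = 700 Pa / 488000 m = 1.43×10⁻³ Pa/m
Geostrophic balance (pressure-gradient force = Coriolis force):
V_g = (1/(fρ)) |∂P/∂n| = 1.43×10⁻³ / (6.39×10⁻⁵ × 0.972) = 23.1 m/s
Converting: 23.1 m/s × 1.944 = 45 knots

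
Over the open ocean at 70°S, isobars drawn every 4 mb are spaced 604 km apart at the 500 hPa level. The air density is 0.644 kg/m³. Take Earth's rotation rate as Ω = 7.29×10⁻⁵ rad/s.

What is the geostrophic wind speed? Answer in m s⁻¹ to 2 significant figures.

7.5 m s⁻¹

Coriolis parameter at 70°S:
f = 2Ω sin φ = 2 × 7.29×10⁻⁵ × sin 70° = 1.37×10⁻⁴ s⁻¹
Pressure gradient: |∂P/∂n| = 400 Pa / 604000 m = 6.62×10⁻⁴ Pa/m
Geostrophic balance (pressure-gradient force = Coriolis force):
V_g = (1/(fρ)) |∂P/∂n| = 6.62×10⁻⁴ / (1.37×10⁻⁴ × 0.644) = 7.51 m/s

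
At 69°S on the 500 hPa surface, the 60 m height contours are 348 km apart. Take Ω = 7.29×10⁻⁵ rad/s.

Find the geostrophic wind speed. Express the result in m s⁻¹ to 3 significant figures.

Coriolis parameter at 69°S:
f = 2Ω sin φ = 2 × 7.29×10⁻⁵ × sin 69° = 1.36×10⁻⁴ s⁻¹
Height gradient: |∂Z/∂n| = 60 m / 348000 m = 1.72×10⁻⁴
On a pressure surface, geostrophic balance gives V_g = (g/f)|∂Z/∂n|:
V_g = 9.81 × 1.72×10⁻⁴ / 1.36×10⁻⁴ = 12.4 m/s

12.4 m s⁻¹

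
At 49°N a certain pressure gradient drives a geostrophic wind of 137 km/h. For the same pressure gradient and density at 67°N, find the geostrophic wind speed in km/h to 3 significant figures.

112 km/h

With the same pressure gradient and density, V_g ∝ 1/f ∝ 1/sin φ.
V₂ = V₁ · sin φ₁ / sin φ₂ = 137 × sin 49° / sin 67°
V₂ = 137 × 0.7547/0.9205 = 112 km/h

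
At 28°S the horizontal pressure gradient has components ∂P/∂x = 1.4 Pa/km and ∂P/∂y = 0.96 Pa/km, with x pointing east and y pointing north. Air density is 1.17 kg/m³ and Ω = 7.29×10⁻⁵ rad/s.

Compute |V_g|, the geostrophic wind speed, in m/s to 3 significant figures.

Coriolis parameter at 28°S:
f = 2Ω sin φ = 2 × 7.29×10⁻⁵ × sin 28° = 6.84×10⁻⁵ s⁻¹
In the Southern Hemisphere f is negative: f = −6.84×10⁻⁵ s⁻¹.
Component geostrophic relations (x east, y north):
u_g = −(1/(fρ)) ∂P/∂y,  v_g = (1/(fρ)) ∂P/∂x
u_g = −(0.96×10⁻³)/(−6.84×10⁻⁵ × 1.17) = 12.0 m/s;  v_g = (1.4×10⁻³)/(−6.84×10⁻⁵ × 1.17) = −17.5 m/s
|V_g| = √(u_g² + v_g²) = 21.2 m/s

21.2 m/s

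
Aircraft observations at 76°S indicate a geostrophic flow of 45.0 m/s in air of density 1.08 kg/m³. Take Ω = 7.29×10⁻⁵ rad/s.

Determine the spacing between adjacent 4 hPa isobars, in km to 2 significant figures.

58 km

Coriolis parameter at 76°S:
f = 2Ω sin φ = 2 × 7.29×10⁻⁵ × sin 76° = 1.41×10⁻⁴ s⁻¹
Geostrophic balance rearranged: |∂P/∂n| = f ρ V_g
|∂P/∂n| = 1.41×10⁻⁴ × 1.08 × 45.0 = 6.88×10⁻³ Pa/m
Isobar spacing: Δn = ΔP/|∂P/∂n| = 400 Pa / 6.88×10⁻³ Pa/m = 58178 m ≈ 58 km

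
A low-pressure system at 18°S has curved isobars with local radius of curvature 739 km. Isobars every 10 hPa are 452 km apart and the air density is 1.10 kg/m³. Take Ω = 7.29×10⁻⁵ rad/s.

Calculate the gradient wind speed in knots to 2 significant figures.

Coriolis parameter at 18°S:
f = 2Ω sin φ = 2 × 7.29×10⁻⁵ × sin 18° = 4.51×10⁻⁵ s⁻¹
Pressure gradient: |∂P/∂n| = 1000 Pa / 452000 m = 2.21×10⁻³ Pa/m
Geostrophic speed: V_g = |∂P/∂n|/(fρ) = 2.21×10⁻³/(4.51×10⁻⁵ × 1.10) = 44.6 m/s
Around a low, centrifugal force acts outward with Coriolis, so pressure-gradient force balances both:
(1/ρ)|∂P/∂n| = fV + V²/R  →  V² + fR·V − fR·V_g = 0
With fR = 4.51×10⁻⁵ × 739×10³ m = 33.3 m/s:
V = [−fR + √((fR)² + 4 fR V_g)]/2 = [−33.3 + √(33.3² + 4×33.3×44.6)]/2 = 25.3 m/s
Subgeostrophic (V < V_g = 44.6 m/s), as expected around a low.
Converting: 25.3 m/s × 1.944 = 49 knots

49 knots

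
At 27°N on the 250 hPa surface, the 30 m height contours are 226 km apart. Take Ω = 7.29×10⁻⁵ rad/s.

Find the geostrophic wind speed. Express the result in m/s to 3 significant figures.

19.7 m/s

Coriolis parameter at 27°N:
f = 2Ω sin φ = 2 × 7.29×10⁻⁵ × sin 27° = 6.62×10⁻⁵ s⁻¹
Height gradient: |∂Z/∂n| = 30 m / 226000 m = 1.33×10⁻⁴
On a pressure surface, geostrophic balance gives V_g = (g/f)|∂Z/∂n|:
V_g = 9.81 × 1.33×10⁻⁴ / 6.62×10⁻⁵ = 19.7 m/s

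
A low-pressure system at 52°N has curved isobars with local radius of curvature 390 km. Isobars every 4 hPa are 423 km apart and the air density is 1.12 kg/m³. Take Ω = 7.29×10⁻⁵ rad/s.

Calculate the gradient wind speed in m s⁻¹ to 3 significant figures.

6.43 m s⁻¹

Coriolis parameter at 52°N:
f = 2Ω sin φ = 2 × 7.29×10⁻⁵ × sin 52° = 1.15×10⁻⁴ s⁻¹
Pressure gradient: |∂P/∂n| = 400 Pa / 423000 m = 9.46×10⁻⁴ Pa/m
Geostrophic speed: V_g = |∂P/∂n|/(fρ) = 9.46×10⁻⁴/(1.15×10⁻⁴ × 1.12) = 7.35 m/s
Around a low, centrifugal force acts outward with Coriolis, so pressure-gradient force balances both:
(1/ρ)|∂P/∂n| = fV + V²/R  →  V² + fR·V − fR·V_g = 0
With fR = 1.15×10⁻⁴ × 390×10³ m = 44.8 m/s:
V = [−fR + √((fR)² + 4 fR V_g)]/2 = [−44.8 + √(44.8² + 4×44.8×7.35)]/2 = 6.43 m/s
Subgeostrophic (V < V_g = 7.35 m/s), as expected around a low.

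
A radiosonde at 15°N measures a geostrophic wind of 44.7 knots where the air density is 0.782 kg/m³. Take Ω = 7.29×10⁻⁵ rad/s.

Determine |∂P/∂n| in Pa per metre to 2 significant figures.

6.8×10⁻⁴ Pa/m

Coriolis parameter at 15°N:
f = 2Ω sin φ = 2 × 7.29×10⁻⁵ × sin 15° = 3.77×10⁻⁵ s⁻¹
Wind speed in SI: 44.7 knots = 23.0 m/s
Geostrophic balance rearranged: |∂P/∂n| = f ρ V_g
|∂P/∂n| = 3.77×10⁻⁵ × 0.782 × 23.0 = 6.79×10⁻⁴ Pa/m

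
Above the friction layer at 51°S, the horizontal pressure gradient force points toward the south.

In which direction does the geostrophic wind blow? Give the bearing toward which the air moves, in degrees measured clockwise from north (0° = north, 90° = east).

090°

The pressure-gradient force points toward the south (bearing 180°).
Geostrophic balance: in the Southern Hemisphere the Coriolis force deflects motion to the left, so the geostrophic wind blows 90° to the left of the pressure-gradient force (low pressure on the right).
Rotating 180° by 90° counterclockwise gives 090° — the wind blows toward the east.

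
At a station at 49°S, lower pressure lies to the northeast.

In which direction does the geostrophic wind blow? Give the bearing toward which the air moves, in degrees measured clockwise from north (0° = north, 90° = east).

The pressure-gradient force points toward the northeast (bearing 045°).
Geostrophic balance: in the Southern Hemisphere the Coriolis force deflects motion to the left, so the geostrophic wind blows 90° to the left of the pressure-gradient force (low pressure on the right).
Rotating 045° by 90° counterclockwise gives 315° — the wind blows toward the northwest.

315°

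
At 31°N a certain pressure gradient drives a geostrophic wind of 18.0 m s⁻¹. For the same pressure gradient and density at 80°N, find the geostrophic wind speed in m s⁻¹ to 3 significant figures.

With the same pressure gradient and density, V_g ∝ 1/f ∝ 1/sin φ.
V₂ = V₁ · sin φ₁ / sin φ₂ = 18.0 × sin 31° / sin 80°
V₂ = 18.0 × 0.5150/0.9848 = 9.41 m s⁻¹

9.41 m s⁻¹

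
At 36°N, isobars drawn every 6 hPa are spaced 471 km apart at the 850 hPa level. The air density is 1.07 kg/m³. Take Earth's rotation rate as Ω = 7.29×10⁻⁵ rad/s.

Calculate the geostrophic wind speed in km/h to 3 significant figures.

Coriolis parameter at 36°N:
f = 2Ω sin φ = 2 × 7.29×10⁻⁵ × sin 36° = 8.57×10⁻⁵ s⁻¹
Pressure gradient: |∂P/∂n| = 600 Pa / 471000 m = 1.27×10⁻³ Pa/m
Geostrophic balance (pressure-gradient force = Coriolis force):
V_g = (1/(fρ)) |∂P/∂n| = 1.27×10⁻³ / (8.57×10⁻⁵ × 1.07) = 13.9 m/s
Converting: 13.9 m/s × 3.6 = 50.0 km/h

50.0 km/h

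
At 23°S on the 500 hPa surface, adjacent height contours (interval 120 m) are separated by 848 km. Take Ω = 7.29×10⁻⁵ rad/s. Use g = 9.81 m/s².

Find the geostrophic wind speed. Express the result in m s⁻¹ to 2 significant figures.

Coriolis parameter at 23°S:
f = 2Ω sin φ = 2 × 7.29×10⁻⁵ × sin 23° = 5.70×10⁻⁵ s⁻¹
Height gradient: |∂Z/∂n| = 120 m / 848000 m = 1.42×10⁻⁴
On a pressure surface, geostrophic balance gives V_g = (g/f)|∂Z/∂n|:
V_g = 9.81 × 1.42×10⁻⁴ / 5.70×10⁻⁵ = 24.4 m/s

24 m s⁻¹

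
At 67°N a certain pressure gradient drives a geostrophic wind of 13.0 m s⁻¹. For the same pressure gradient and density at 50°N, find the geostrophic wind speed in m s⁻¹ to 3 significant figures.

With the same pressure gradient and density, V_g ∝ 1/f ∝ 1/sin φ.
V₂ = V₁ · sin φ₁ / sin φ₂ = 13.0 × sin 67° / sin 50°
V₂ = 13.0 × 0.9205/0.7660 = 15.6 m s⁻¹

15.6 m s⁻¹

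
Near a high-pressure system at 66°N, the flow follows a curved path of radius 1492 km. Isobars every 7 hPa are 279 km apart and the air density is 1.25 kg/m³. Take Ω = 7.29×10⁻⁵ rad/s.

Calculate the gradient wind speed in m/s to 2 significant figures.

Coriolis parameter at 66°N:
f = 2Ω sin φ = 2 × 7.29×10⁻⁵ × sin 66° = 1.33×10⁻⁴ s⁻¹
Pressure gradient: |∂P/∂n| = 700 Pa / 279000 m = 2.51×10⁻³ Pa/m
Geostrophic speed: V_g = |∂P/∂n|/(fρ) = 2.51×10⁻³/(1.33×10⁻⁴ × 1.25) = 15.1 m/s
Around a high, pressure-gradient force acts outward with centrifugal, so Coriolis balances both:
fV = (1/ρ)|∂P/∂n| + V²/R  →  V² − fR·V + fR·V_g = 0
With fR = 1.33×10⁻⁴ × 1492×10³ m = 199 m/s:
V = [fR − √((fR)² − 4 fR V_g)]/2 = [199 − √(199² − 4×199×15.1)]/2 = 16.4 m/s
Supergeostrophic (V > V_g = 15.1 m/s), as expected around a high.

16 m/s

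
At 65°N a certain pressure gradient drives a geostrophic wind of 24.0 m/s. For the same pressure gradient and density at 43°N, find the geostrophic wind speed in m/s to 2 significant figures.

With the same pressure gradient and density, V_g ∝ 1/f ∝ 1/sin φ.
V₂ = V₁ · sin φ₁ / sin φ₂ = 24.0 × sin 65° / sin 43°
V₂ = 24.0 × 0.9063/0.6820 = 32 m/s

32 m/s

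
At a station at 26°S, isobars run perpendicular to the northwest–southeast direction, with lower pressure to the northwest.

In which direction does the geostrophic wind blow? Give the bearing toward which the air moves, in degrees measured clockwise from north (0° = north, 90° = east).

225°

The pressure-gradient force points toward the northwest (bearing 315°).
Geostrophic balance: in the Southern Hemisphere the Coriolis force deflects motion to the left, so the geostrophic wind blows 90° to the left of the pressure-gradient force (low pressure on the right).
Rotating 315° by 90° counterclockwise gives 225° — the wind blows toward the southwest.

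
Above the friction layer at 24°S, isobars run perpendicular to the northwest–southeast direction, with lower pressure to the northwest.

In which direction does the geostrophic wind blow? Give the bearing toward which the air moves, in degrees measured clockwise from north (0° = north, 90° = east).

The pressure-gradient force points toward the northwest (bearing 315°).
Geostrophic balance: in the Southern Hemisphere the Coriolis force deflects motion to the left, so the geostrophic wind blows 90° to the left of the pressure-gradient force (low pressure on the right).
Rotating 315° by 90° counterclockwise gives 225° — the wind blows toward the southwest.

225°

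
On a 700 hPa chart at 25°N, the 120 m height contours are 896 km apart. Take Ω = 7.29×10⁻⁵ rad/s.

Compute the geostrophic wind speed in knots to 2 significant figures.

41 knots

Coriolis parameter at 25°N:
f = 2Ω sin φ = 2 × 7.29×10⁻⁵ × sin 25° = 6.16×10⁻⁵ s⁻¹
Height gradient: |∂Z/∂n| = 120 m / 896000 m = 1.34×10⁻⁴
On a pressure surface, geostrophic balance gives V_g = (g/f)|∂Z/∂n|:
V_g = 9.81 × 1.34×10⁻⁴ / 6.16×10⁻⁵ = 21.3 m/s
Converting: 21.3 m/s × 1.944 = 41 knots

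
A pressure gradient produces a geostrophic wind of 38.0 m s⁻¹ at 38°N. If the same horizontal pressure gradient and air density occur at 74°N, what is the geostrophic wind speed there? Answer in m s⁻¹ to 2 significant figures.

24 m s⁻¹

With the same pressure gradient and density, V_g ∝ 1/f ∝ 1/sin φ.
V₂ = V₁ · sin φ₁ / sin φ₂ = 38.0 × sin 38° / sin 74°
V₂ = 38.0 × 0.6157/0.9613 = 24 m s⁻¹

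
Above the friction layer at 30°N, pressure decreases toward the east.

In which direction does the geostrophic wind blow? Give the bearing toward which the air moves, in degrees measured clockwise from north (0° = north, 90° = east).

The pressure-gradient force points toward the east (bearing 090°).
Geostrophic balance: in the Northern Hemisphere the Coriolis force deflects motion to the right, so the geostrophic wind blows 90° to the right of the pressure-gradient force (low pressure on the left).
Rotating 090° by 90° clockwise gives 180° — the wind blows toward the south.

180°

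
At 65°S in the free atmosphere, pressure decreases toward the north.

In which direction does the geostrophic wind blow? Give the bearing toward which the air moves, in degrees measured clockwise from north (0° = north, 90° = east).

The pressure-gradient force points toward the north (bearing 000°).
Geostrophic balance: in the Southern Hemisphere the Coriolis force deflects motion to the left, so the geostrophic wind blows 90° to the left of the pressure-gradient force (low pressure on the right).
Rotating 000° by 90° counterclockwise gives 270° — the wind blows toward the west.

270°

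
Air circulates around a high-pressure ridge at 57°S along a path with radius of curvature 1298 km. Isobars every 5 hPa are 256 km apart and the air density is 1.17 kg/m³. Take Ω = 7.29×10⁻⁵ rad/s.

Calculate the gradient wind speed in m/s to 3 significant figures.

Coriolis parameter at 57°S:
f = 2Ω sin φ = 2 × 7.29×10⁻⁵ × sin 57° = 1.22×10⁻⁴ s⁻¹
Pressure gradient: |∂P/∂n| = 500 Pa / 256000 m = 1.95×10⁻³ Pa/m
Geostrophic speed: V_g = |∂P/∂n|/(fρ) = 1.95×10⁻³/(1.22×10⁻⁴ × 1.17) = 13.7 m/s
Around a high, pressure-gradient force acts outward with centrifugal, so Coriolis balances both:
fV = (1/ρ)|∂P/∂n| + V²/R  →  V² − fR·V + fR·V_g = 0
With fR = 1.22×10⁻⁴ × 1298×10³ m = 159 m/s:
V = [fR − √((fR)² − 4 fR V_g)]/2 = [159 − √(159² − 4×159×13.7)]/2 = 15.1 m/s
Supergeostrophic (V > V_g = 13.7 m/s), as expected around a high.

15.1 m/s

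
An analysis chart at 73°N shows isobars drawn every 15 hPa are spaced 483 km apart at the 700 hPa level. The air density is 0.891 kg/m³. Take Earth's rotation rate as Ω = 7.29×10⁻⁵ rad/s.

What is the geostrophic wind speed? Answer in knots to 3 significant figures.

Coriolis parameter at 73°N:
f = 2Ω sin φ = 2 × 7.29×10⁻⁵ × sin 73° = 1.39×10⁻⁴ s⁻¹
Pressure gradient: |∂P/∂n| = 1500 Pa / 483000 m = 3.11×10⁻³ Pa/m
Geostrophic balance (pressure-gradient force = Coriolis force):
V_g = (1/(fρ)) |∂P/∂n| = 3.11×10⁻³ / (1.39×10⁻⁴ × 0.891) = 25.0 m/s
Converting: 25.0 m/s × 1.944 = 48.6 knots

48.6 knots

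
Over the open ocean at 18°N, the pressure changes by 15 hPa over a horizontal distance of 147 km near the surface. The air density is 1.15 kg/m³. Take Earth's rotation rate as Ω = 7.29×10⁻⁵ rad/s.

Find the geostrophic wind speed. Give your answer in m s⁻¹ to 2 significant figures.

200 m s⁻¹

Coriolis parameter at 18°N:
f = 2Ω sin φ = 2 × 7.29×10⁻⁵ × sin 18° = 4.51×10⁻⁵ s⁻¹
Pressure gradient: |∂P/∂n| = 1500 Pa / 147000 m = 1.02×10⁻² Pa/m
Geostrophic balance (pressure-gradient force = Coriolis force):
V_g = (1/(fρ)) |∂P/∂n| = 1.02×10⁻² / (4.51×10⁻⁵ × 1.15) = 197 m/s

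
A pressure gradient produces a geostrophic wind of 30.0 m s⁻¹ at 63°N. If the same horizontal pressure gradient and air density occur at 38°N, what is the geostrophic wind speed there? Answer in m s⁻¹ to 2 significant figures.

43 m s⁻¹

With the same pressure gradient and density, V_g ∝ 1/f ∝ 1/sin φ.
V₂ = V₁ · sin φ₁ / sin φ₂ = 30.0 × sin 63° / sin 38°
V₂ = 30.0 × 0.8910/0.6157 = 43 m s⁻¹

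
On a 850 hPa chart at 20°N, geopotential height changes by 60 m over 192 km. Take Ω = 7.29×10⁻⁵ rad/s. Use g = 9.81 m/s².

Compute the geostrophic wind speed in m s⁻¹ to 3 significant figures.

Coriolis parameter at 20°N:
f = 2Ω sin φ = 2 × 7.29×10⁻⁵ × sin 20° = 4.99×10⁻⁵ s⁻¹
Height gradient: |∂Z/∂n| = 60 m / 192000 m = 3.12×10⁻⁴
On a pressure surface, geostrophic balance gives V_g = (g/f)|∂Z/∂n|:
V_g = 9.81 × 3.12×10⁻⁴ / 4.99×10⁻⁵ = 61.5 m/s

61.5 m s⁻¹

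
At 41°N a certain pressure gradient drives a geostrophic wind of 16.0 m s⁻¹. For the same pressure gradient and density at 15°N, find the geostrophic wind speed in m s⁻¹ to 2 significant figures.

With the same pressure gradient and density, V_g ∝ 1/f ∝ 1/sin φ.
V₂ = V₁ · sin φ₁ / sin φ₂ = 16.0 × sin 41° / sin 15°
V₂ = 16.0 × 0.6561/0.2588 = 41 m s⁻¹

41 m s⁻¹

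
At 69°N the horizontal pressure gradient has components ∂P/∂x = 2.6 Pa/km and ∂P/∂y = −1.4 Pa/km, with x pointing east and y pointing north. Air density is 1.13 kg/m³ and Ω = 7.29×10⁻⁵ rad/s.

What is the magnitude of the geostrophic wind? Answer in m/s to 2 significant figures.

Coriolis parameter at 69°N:
f = 2Ω sin φ = 2 × 7.29×10⁻⁵ × sin 69° = 1.36×10⁻⁴ s⁻¹
Component geostrophic relations (x east, y north):
u_g = −(1/(fρ)) ∂P/∂y,  v_g = (1/(fρ)) ∂P/∂x
u_g = −(−1.4×10⁻³)/(1.36×10⁻⁴ × 1.13) = 9.10 m/s;  v_g = (2.6×10⁻³)/(1.36×10⁻⁴ × 1.13) = 16.9 m/s
|V_g| = √(u_g² + v_g²) = 19.2 m/s

19 m/s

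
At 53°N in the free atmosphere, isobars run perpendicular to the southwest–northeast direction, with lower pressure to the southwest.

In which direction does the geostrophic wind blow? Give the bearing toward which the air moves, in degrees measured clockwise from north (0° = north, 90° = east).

The pressure-gradient force points toward the southwest (bearing 225°).
Geostrophic balance: in the Northern Hemisphere the Coriolis force deflects motion to the right, so the geostrophic wind blows 90° to the right of the pressure-gradient force (low pressure on the left).
Rotating 225° by 90° clockwise gives 315° — the wind blows toward the northwest.

315°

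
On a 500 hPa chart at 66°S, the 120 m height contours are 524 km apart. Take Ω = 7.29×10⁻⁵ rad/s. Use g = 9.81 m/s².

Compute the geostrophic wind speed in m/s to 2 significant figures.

17 m/s

Coriolis parameter at 66°S:
f = 2Ω sin φ = 2 × 7.29×10⁻⁵ × sin 66° = 1.33×10⁻⁴ s⁻¹
Height gradient: |∂Z/∂n| = 120 m / 524000 m = 2.29×10⁻⁴
On a pressure surface, geostrophic balance gives V_g = (g/f)|∂Z/∂n|:
V_g = 9.81 × 2.29×10⁻⁴ / 1.33×10⁻⁴ = 16.9 m/s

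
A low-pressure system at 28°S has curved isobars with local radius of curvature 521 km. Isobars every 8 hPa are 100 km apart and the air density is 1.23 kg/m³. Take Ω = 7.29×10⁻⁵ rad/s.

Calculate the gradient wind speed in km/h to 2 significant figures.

150 km/h

Coriolis parameter at 28°S:
f = 2Ω sin φ = 2 × 7.29×10⁻⁵ × sin 28° = 6.84×10⁻⁵ s⁻¹
Pressure gradient: |∂P/∂n| = 800 Pa / 100000 m = 8.00×10⁻³ Pa/m
Geostrophic speed: V_g = |∂P/∂n|/(fρ) = 8.00×10⁻³/(6.84×10⁻⁵ × 1.23) = 95.0 m/s
Around a low, centrifugal force acts outward with Coriolis, so pressure-gradient force balances both:
(1/ρ)|∂P/∂n| = fV + V²/R  →  V² + fR·V − fR·V_g = 0
With fR = 6.84×10⁻⁵ × 521×10³ m = 35.7 m/s:
V = [−fR + √((fR)² + 4 fR V_g)]/2 = [−35.7 + √(35.7² + 4×35.7×95)]/2 = 43.1 m/s
Subgeostrophic (V < V_g = 95 m/s), as expected around a low.
Converting: 43.1 m/s × 3.6 = 150 km/h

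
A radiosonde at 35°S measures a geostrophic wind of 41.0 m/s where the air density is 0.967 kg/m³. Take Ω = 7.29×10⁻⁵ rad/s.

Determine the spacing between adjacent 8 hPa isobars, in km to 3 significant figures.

Coriolis parameter at 35°S:
f = 2Ω sin φ = 2 × 7.29×10⁻⁵ × sin 35° = 8.36×10⁻⁵ s⁻¹
Geostrophic balance rearranged: |∂P/∂n| = f ρ V_g
|∂P/∂n| = 8.36×10⁻⁵ × 0.967 × 41.0 = 3.32×10⁻³ Pa/m
Isobar spacing: Δn = ΔP/|∂P/∂n| = 800 Pa / 3.32×10⁻³ Pa/m = 241285 m ≈ 241 km

241 km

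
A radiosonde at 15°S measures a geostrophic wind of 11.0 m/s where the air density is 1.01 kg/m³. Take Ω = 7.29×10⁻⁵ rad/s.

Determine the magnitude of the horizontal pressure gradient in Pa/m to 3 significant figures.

Coriolis parameter at 15°S:
f = 2Ω sin φ = 2 × 7.29×10⁻⁵ × sin 15° = 3.77×10⁻⁵ s⁻¹
Geostrophic balance rearranged: |∂P/∂n| = f ρ V_g
|∂P/∂n| = 3.77×10⁻⁵ × 1.01 × 11.0 = 4.19×10⁻⁴ Pa/m

4.19×10⁻⁴ Pa/m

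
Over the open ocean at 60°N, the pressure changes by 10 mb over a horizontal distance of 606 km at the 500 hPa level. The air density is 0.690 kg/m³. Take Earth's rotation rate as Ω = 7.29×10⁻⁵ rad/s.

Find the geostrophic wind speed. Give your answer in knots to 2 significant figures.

Coriolis parameter at 60°N:
f = 2Ω sin φ = 2 × 7.29×10⁻⁵ × sin 60° = 1.26×10⁻⁴ s⁻¹
Pressure gradient: |∂P/∂n| = 1000 Pa / 606000 m = 1.65×10⁻³ Pa/m
Geostrophic balance (pressure-gradient force = Coriolis force):
V_g = (1/(fρ)) |∂P/∂n| = 1.65×10⁻³ / (1.26×10⁻⁴ × 0.690) = 18.9 m/s
Converting: 18.9 m/s × 1.944 = 37 knots

37 knots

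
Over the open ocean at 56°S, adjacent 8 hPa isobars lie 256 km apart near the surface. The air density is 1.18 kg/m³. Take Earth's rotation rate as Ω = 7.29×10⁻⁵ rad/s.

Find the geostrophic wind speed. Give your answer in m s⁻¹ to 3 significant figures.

Coriolis parameter at 56°S:
f = 2Ω sin φ = 2 × 7.29×10⁻⁵ × sin 56° = 1.21×10⁻⁴ s⁻¹
Pressure gradient: |∂P/∂n| = 800 Pa / 256000 m = 3.12×10⁻³ Pa/m
Geostrophic balance (pressure-gradient force = Coriolis force):
V_g = (1/(fρ)) |∂P/∂n| = 3.12×10⁻³ / (1.21×10⁻⁴ × 1.18) = 21.9 m/s

21.9 m s⁻¹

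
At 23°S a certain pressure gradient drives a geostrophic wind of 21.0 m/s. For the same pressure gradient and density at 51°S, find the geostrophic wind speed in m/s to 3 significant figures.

10.6 m/s

With the same pressure gradient and density, V_g ∝ 1/f ∝ 1/sin φ.
V₂ = V₁ · sin φ₁ / sin φ₂ = 21.0 × sin 23° / sin 51°
V₂ = 21.0 × 0.3907/0.7771 = 10.6 m/s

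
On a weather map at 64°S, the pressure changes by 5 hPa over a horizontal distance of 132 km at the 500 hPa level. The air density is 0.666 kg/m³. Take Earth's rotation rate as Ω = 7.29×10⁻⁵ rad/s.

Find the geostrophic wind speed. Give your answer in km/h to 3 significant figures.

Coriolis parameter at 64°S:
f = 2Ω sin φ = 2 × 7.29×10⁻⁵ × sin 64° = 1.31×10⁻⁴ s⁻¹
Pressure gradient: |∂P/∂n| = 500 Pa / 132000 m = 3.79×10⁻³ Pa/m
Geostrophic balance (pressure-gradient force = Coriolis force):
V_g = (1/(fρ)) |∂P/∂n| = 3.79×10⁻³ / (1.31×10⁻⁴ × 0.666) = 43.4 m/s
Converting: 43.4 m/s × 3.6 = 156 km/h

156 km/h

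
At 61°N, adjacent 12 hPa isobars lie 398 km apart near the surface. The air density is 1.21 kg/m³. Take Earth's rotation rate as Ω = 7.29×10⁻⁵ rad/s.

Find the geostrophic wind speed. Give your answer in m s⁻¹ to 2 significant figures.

20 m s⁻¹

Coriolis parameter at 61°N:
f = 2Ω sin φ = 2 × 7.29×10⁻⁵ × sin 61° = 1.28×10⁻⁴ s⁻¹
Pressure gradient: |∂P/∂n| = 1200 Pa / 398000 m = 3.02×10⁻³ Pa/m
Geostrophic balance (pressure-gradient force = Coriolis force):
V_g = (1/(fρ)) |∂P/∂n| = 3.02×10⁻³ / (1.28×10⁻⁴ × 1.21) = 19.5 m/s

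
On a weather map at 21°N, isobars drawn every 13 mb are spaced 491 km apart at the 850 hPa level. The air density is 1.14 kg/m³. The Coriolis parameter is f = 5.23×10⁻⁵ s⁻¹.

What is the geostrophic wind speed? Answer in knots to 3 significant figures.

86.3 knots

Pressure gradient: |∂P/∂n| = 1300 Pa / 491000 m = 2.65×10⁻³ Pa/m
Geostrophic balance (pressure-gradient force = Coriolis force):
V_g = (1/(fρ)) |∂P/∂n| = 2.65×10⁻³ / (5.23×10⁻⁵ × 1.14) = 44.4 m/s
Converting: 44.4 m/s × 1.944 = 86.3 knots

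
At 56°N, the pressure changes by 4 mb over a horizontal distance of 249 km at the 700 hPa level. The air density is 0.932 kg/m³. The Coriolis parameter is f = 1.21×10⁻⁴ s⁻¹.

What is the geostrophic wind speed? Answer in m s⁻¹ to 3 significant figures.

Pressure gradient: |∂P/∂n| = 400 Pa / 249000 m = 1.61×10⁻³ Pa/m
Geostrophic balance (pressure-gradient force = Coriolis force):
V_g = (1/(fρ)) |∂P/∂n| = 1.61×10⁻³ / (1.21×10⁻⁴ × 0.932) = 14.2 m/s

14.2 m s⁻¹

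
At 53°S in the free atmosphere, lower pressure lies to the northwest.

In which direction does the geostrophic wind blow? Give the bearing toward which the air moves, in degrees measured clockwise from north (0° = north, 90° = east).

The pressure-gradient force points toward the northwest (bearing 315°).
Geostrophic balance: in the Southern Hemisphere the Coriolis force deflects motion to the left, so the geostrophic wind blows 90° to the left of the pressure-gradient force (low pressure on the right).
Rotating 315° by 90° counterclockwise gives 225° — the wind blows toward the southwest.

225°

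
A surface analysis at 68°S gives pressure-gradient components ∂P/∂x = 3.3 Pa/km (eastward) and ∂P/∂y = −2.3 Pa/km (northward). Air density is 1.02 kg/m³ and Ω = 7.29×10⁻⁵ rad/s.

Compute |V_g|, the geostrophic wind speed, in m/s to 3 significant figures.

Coriolis parameter at 68°S:
f = 2Ω sin φ = 2 × 7.29×10⁻⁵ × sin 68° = 1.35×10⁻⁴ s⁻¹
In the Southern Hemisphere f is negative: f = −1.35×10⁻⁴ s⁻¹.
Component geostrophic relations (x east, y north):
u_g = −(1/(fρ)) ∂P/∂y,  v_g = (1/(fρ)) ∂P/∂x
u_g = −(−2.3×10⁻³)/(−1.35×10⁻⁴ × 1.02) = −16.7 m/s;  v_g = (3.3×10⁻³)/(−1.35×10⁻⁴ × 1.02) = −23.9 m/s
|V_g| = √(u_g² + v_g²) = 29.2 m/s

29.2 m/s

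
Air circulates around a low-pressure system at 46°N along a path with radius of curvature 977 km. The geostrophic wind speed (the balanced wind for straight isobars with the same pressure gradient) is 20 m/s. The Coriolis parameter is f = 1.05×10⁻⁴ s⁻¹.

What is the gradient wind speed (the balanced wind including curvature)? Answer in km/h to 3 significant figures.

Around a low, centrifugal force acts outward with Coriolis, so pressure-gradient force balances both:
(1/ρ)|∂P/∂n| = fV + V²/R  →  V² + fR·V − fR·V_g = 0
With fR = 1.05×10⁻⁴ × 977×10³ m = 103 m/s:
V = [−fR + √((fR)² + 4 fR V_g)]/2 = [−103 + √(103² + 4×103×20)]/2 = 17.1 m/s
Subgeostrophic (V < V_g = 20 m/s), as expected around a low.
Converting: 17.1 m/s × 3.6 = 61.7 km/h

61.7 km/h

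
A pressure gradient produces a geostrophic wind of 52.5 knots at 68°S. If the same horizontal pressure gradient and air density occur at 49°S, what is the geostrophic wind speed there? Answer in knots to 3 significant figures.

64.5 knots

With the same pressure gradient and density, V_g ∝ 1/f ∝ 1/sin φ.
V₂ = V₁ · sin φ₁ / sin φ₂ = 52.5 × sin 68° / sin 49°
V₂ = 52.5 × 0.9272/0.7547 = 64.5 knots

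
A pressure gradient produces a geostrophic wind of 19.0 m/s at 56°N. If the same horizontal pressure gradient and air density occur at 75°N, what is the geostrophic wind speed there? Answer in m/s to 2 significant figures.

With the same pressure gradient and density, V_g ∝ 1/f ∝ 1/sin φ.
V₂ = V₁ · sin φ₁ / sin φ₂ = 19.0 × sin 56° / sin 75°
V₂ = 19.0 × 0.8290/0.9659 = 16 m/s

16 m/s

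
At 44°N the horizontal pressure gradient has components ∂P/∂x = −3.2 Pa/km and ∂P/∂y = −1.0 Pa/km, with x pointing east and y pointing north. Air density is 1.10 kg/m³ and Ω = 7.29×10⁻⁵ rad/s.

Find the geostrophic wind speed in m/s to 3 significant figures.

Coriolis parameter at 44°N:
f = 2Ω sin φ = 2 × 7.29×10⁻⁵ × sin 44° = 1.01×10⁻⁴ s⁻¹
Component geostrophic relations (x east, y north):
u_g = −(1/(fρ)) ∂P/∂y,  v_g = (1/(fρ)) ∂P/∂x
u_g = −(−1.0×10⁻³)/(1.01×10⁻⁴ × 1.10) = 8.98 m/s;  v_g = (−3.2×10⁻³)/(1.01×10⁻⁴ × 1.10) = −28.7 m/s
|V_g| = √(u_g² + v_g²) = 30.1 m/s

30.1 m/s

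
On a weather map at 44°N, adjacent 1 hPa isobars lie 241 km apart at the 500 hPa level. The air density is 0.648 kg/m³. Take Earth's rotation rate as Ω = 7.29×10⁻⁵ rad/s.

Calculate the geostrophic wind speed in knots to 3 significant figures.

Coriolis parameter at 44°N:
f = 2Ω sin φ = 2 × 7.29×10⁻⁵ × sin 44° = 1.01×10⁻⁴ s⁻¹
Pressure gradient: |∂P/∂n| = 100 Pa / 241000 m = 4.15×10⁻⁴ Pa/m
Geostrophic balance (pressure-gradient force = Coriolis force):
V_g = (1/(fρ)) |∂P/∂n| = 4.15×10⁻⁴ / (1.01×10⁻⁴ × 0.648) = 6.32 m/s
Converting: 6.32 m/s × 1.944 = 12.3 knots

12.3 knots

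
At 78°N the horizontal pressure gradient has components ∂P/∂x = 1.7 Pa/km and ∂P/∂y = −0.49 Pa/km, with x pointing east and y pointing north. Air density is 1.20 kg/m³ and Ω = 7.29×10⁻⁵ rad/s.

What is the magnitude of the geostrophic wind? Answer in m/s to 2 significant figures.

Coriolis parameter at 78°N:
f = 2Ω sin φ = 2 × 7.29×10⁻⁵ × sin 78° = 1.43×10⁻⁴ s⁻¹
Component geostrophic relations (x east, y north):
u_g = −(1/(fρ)) ∂P/∂y,  v_g = (1/(fρ)) ∂P/∂x
u_g = −(−0.49×10⁻³)/(1.43×10⁻⁴ × 1.20) = 2.86 m/s;  v_g = (1.7×10⁻³)/(1.43×10⁻⁴ × 1.20) = 9.93 m/s
|V_g| = √(u_g² + v_g²) = 10.3 m/s

10 m/s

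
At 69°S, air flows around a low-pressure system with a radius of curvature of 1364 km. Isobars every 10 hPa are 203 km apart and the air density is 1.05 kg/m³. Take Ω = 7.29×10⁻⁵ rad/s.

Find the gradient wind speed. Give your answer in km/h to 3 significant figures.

Coriolis parameter at 69°S:
f = 2Ω sin φ = 2 × 7.29×10⁻⁵ × sin 69° = 1.36×10⁻⁴ s⁻¹
Pressure gradient: |∂P/∂n| = 1000 Pa / 203000 m = 4.93×10⁻³ Pa/m
Geostrophic speed: V_g = |∂P/∂n|/(fρ) = 4.93×10⁻³/(1.36×10⁻⁴ × 1.05) = 34.5 m/s
Around a low, centrifugal force acts outward with Coriolis, so pressure-gradient force balances both:
(1/ρ)|∂P/∂n| = fV + V²/R  →  V² + fR·V − fR·V_g = 0
With fR = 1.36×10⁻⁴ × 1364×10³ m = 186 m/s:
V = [−fR + √((fR)² + 4 fR V_g)]/2 = [−186 + √(186² + 4×186×34.5)]/2 = 29.7 m/s
Subgeostrophic (V < V_g = 34.5 m/s), as expected around a low.
Converting: 29.7 m/s × 3.6 = 107 km/h

107 km/h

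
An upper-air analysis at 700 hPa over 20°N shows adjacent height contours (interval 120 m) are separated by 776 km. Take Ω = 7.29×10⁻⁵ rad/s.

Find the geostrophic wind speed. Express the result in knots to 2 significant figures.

Coriolis parameter at 20°N:
f = 2Ω sin φ = 2 × 7.29×10⁻⁵ × sin 20° = 4.99×10⁻⁵ s⁻¹
Height gradient: |∂Z/∂n| = 120 m / 776000 m = 1.55×10⁻⁴
On a pressure surface, geostrophic balance gives V_g = (g/f)|∂Z/∂n|:
V_g = 9.81 × 1.55×10⁻⁴ / 4.99×10⁻⁵ = 30.4 m/s
Converting: 30.4 m/s × 1.944 = 59 knots

59 knots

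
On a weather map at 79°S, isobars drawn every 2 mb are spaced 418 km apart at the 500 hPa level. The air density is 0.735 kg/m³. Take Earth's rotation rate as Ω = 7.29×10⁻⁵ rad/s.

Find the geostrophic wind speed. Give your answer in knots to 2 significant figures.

Coriolis parameter at 79°S:
f = 2Ω sin φ = 2 × 7.29×10⁻⁵ × sin 79° = 1.43×10⁻⁴ s⁻¹
Pressure gradient: |∂P/∂n| = 200 Pa / 418000 m = 4.78×10⁻⁴ Pa/m
Geostrophic balance (pressure-gradient force = Coriolis force):
V_g = (1/(fρ)) |∂P/∂n| = 4.78×10⁻⁴ / (1.43×10⁻⁴ × 0.735) = 4.55 m/s
Converting: 4.55 m/s × 1.944 = 8.8 knots

8.8 knots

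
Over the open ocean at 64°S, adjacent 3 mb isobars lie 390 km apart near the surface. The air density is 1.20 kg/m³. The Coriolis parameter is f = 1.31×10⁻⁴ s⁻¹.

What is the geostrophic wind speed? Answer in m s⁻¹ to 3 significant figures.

4.89 m s⁻¹

Pressure gradient: |∂P/∂n| = 300 Pa / 390000 m = 7.69×10⁻⁴ Pa/m
Geostrophic balance (pressure-gradient force = Coriolis force):
V_g = (1/(fρ)) |∂P/∂n| = 7.69×10⁻⁴ / (1.31×10⁻⁴ × 1.20) = 4.89 m/s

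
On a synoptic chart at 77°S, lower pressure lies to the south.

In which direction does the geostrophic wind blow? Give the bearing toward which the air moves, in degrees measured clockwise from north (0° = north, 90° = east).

090°

The pressure-gradient force points toward the south (bearing 180°).
Geostrophic balance: in the Southern Hemisphere the Coriolis force deflects motion to the left, so the geostrophic wind blows 90° to the left of the pressure-gradient force (low pressure on the right).
Rotating 180° by 90° counterclockwise gives 090° — the wind blows toward the east.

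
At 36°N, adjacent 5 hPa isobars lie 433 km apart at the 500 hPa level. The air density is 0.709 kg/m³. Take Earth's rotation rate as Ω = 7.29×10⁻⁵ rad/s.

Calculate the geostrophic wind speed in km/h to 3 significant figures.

Coriolis parameter at 36°N:
f = 2Ω sin φ = 2 × 7.29×10⁻⁵ × sin 36° = 8.57×10⁻⁵ s⁻¹
Pressure gradient: |∂P/∂n| = 500 Pa / 433000 m = 1.15×10⁻³ Pa/m
Geostrophic balance (pressure-gradient force = Coriolis force):
V_g = (1/(fρ)) |∂P/∂n| = 1.15×10⁻³ / (8.57×10⁻⁵ × 0.709) = 19.0 m/s
Converting: 19.0 m/s × 3.6 = 68.4 km/h

68.4 km/h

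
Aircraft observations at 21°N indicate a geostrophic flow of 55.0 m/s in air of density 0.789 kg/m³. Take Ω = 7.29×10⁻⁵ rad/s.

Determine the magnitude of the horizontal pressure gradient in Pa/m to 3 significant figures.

Coriolis parameter at 21°N:
f = 2Ω sin φ = 2 × 7.29×10⁻⁵ × sin 21° = 5.23×10⁻⁵ s⁻¹
Geostrophic balance rearranged: |∂P/∂n| = f ρ V_g
|∂P/∂n| = 5.23×10⁻⁵ × 0.789 × 55.0 = 2.27×10⁻³ Pa/m

2.27×10⁻³ Pa/m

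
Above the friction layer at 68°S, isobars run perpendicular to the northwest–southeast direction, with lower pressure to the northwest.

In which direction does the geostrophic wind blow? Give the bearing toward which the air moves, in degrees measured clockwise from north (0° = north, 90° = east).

225°

The pressure-gradient force points toward the northwest (bearing 315°).
Geostrophic balance: in the Southern Hemisphere the Coriolis force deflects motion to the left, so the geostrophic wind blows 90° to the left of the pressure-gradient force (low pressure on the right).
Rotating 315° by 90° counterclockwise gives 225° — the wind blows toward the southwest.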